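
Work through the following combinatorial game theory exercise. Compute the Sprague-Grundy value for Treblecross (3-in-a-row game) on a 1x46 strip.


Treblecross: place X on empty cells; 3-in-a-row wins.
Playing within two cells of an existing X lets the opponent win at once, so sensible play treats the cells i-2..i+2 around each X as dead. The player left with no safe cell loses, so this is a normal-play take-away game on strips of safe cells.
Placing X at cell i (0-indexed) of a strip of k safe cells leaves independent strips of sizes max(0, i-2) and max(0, k-i-3). Hence G(k) = mex{ G(max(0,i-2)) XOR G(max(0,k-i-3)) : 0 <= i < k }, with G(0) = 0.
G(1): splits (0,0):0^0=0 -> mex({0}) = 1
G(2): splits (0,0):0^0=0 -> mex({0}) = 1
G(3): splits (0,0):0^0=0 -> mex({0}) = 1
G(4): splits (0,1):0^1=1 (0,0):0^0=0 -> mex({0, 1}) = 2
G(5): splits (0,2):0^1=1 (0,1):0^1=1 (0,0):0^0=0 -> mex({0, 1}) = 2
G(6) = mex({1}) = 0
G(7) = mex({0, 1, 2}) = 3
G(8) = mex({0, 1, 2}) = 3
G(9) = mex({0, 2}) = 1
G(10) = mex({0, 2, 3}) = 1
G(11) = mex({0, 3}) = 1
G(12) = mex({1, 3}) = 0
G(13) = mex({0, 1, 2, 3}) = 4
G(14) = mex({0, 1, 2}) = 3
G(15) = mex({0, 1, 2}) = 3
G(16) = mex({0, 1, 2, 4}) = 3
G(17) = mex({0, 1, 3, 4}) = 2
G(18) = mex({0, 1, 3, 4}) = 2
G(19) = mex({0, 1, 3, 5}) = 2
G(20) = mex({0, 1, 2, 3, 5}) = 4
G(21) = mex({0, 1, 2, 3, 5}) = 4
G(22) = mex({1, 2, 6}) = 0
G(23) = mex({0, 1, 2, 3, 4, 6}) = 5
G(24) = mex({0, 1, 2, 3, 4}) = 5
G(25) = mex({0, 1, 3, 4, 7}) = 2
G(26) = mex({0, 1, 3, 4, 5, 7}) = 2
G(27) = mex({0, 1, 3, 5}) = 2
G(28) = mex({0, 1, 2, 5}) = 3
G(29) = mex({0, 1, 2, 4, 5, 6}) = 3
G(30) = mex({1, 2, 4, 6}) = 0
G(31) = mex({0, 1, 2, 3, 4, 6}) = 5
G(32) = mex({1, 2, 3, 4, 7}) = 0
G(33) = mex({0, 3, 7}) = 1
G(34) = mex({0, 2, 3, 5, 7}) = 1
G(35) = mex({0, 2, 3, 5, 6}) = 1
G(36) = mex({0, 1, 2, 5, 6}) = 3
G(37) = mex({0, 1, 2, 4, 5, 6}) = 3
G(38) = mex({0, 1, 2, 4}) = 3
G(39) = mex({0, 1, 2, 3, 4, 7}) = 5
G(40) = mex({0, 1, 2, 3, 4, 5, 7}) = 6
G(41) = mex({0, 1, 2, 3, 5, 7}) = 4
G(42) = mex({0, 1, 2, 3, 5, 6, 7}) = 4
G(43) = mex({0, 2, 3, 5, 6}) = 1
G(44) = mex({1, 2, 3, 4, 5, 6}) = 0
G(45) = mex({0, 1, 2, 3, 4, 6, 7}) = 5
G(46) = mex({0, 1, 2, 3, 4, 7}) = 5
Therefore G(46) = 5.

5


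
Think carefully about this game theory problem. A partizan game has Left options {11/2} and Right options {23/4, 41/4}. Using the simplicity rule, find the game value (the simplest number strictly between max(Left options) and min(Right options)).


Left options: {11/2}, max = 11/2
Right options: {23/4, 41/4}, min = 23/4
All options are numbers and max(Left) < min(Right), so by the simplicity theorem the value is the simplest (earliest-born) number strictly between 11/2 and 23/4.
No integer lies strictly between 11/2 and 23/4, so the value is the dyadic rational m/2^k in the interval with the smallest k (then m odd); search k = 1, 2, ...:
Denominator 2: no odd multiple of 1/2 lies strictly between 11/2 and 23/4.
Denominator 4: no odd multiple of 1/4 lies strictly between 11/2 and 23/4.
Denominator 8: 45/8 lies strictly between 11/2 and 23/4 -- found.
The simplest number in the interval is 45/8.
Game value = 45/8

45/8


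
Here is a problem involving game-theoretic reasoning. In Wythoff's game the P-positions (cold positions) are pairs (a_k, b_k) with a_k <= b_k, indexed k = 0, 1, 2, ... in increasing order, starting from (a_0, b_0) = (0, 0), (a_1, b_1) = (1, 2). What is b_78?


By Wythoff's theorem, a_k = floor(k * phi) and b_k = floor(k * phi^2) = a_k + k, where phi = (1 + sqrt(5))/2 is the golden ratio.
phi = (1 + sqrt(5))/2 = 1.618034
phi^2 = phi + 1 = 2.618034
k = 78
k * phi^2 = 78 * 2.618034 = 204.206651
b_78 = floor(k * phi^2) = 204 (check: a_78 + k = 126 + 78 = 204)

204


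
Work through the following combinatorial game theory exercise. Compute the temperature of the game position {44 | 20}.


The game is {44 | 20}, a switch {a | b} with numbers a > b.
Cooling {a | b} by t gives {a - t | b + t}, which stops being hot when a - t = b + t, i.e. at t = (a - b)/2. So the temperature of a switch is (a - b)/2.
Temperature = (Left option - Right option) / 2
= (44 - (20)) / 2
= 24 / 2
= 12

12


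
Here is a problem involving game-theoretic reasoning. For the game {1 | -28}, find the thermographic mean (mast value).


Game = {1 | -28}, a switch {a | b} with numbers a > b.
Its thermograph has left wall a - t and right wall b + t, which meet at t = (a - b)/2, where both equal (a + b)/2. So the mast (mean value) is at (a + b)/2.
Mean = (1 + (-28))/2 = -27/2 = -27/2

-27/2


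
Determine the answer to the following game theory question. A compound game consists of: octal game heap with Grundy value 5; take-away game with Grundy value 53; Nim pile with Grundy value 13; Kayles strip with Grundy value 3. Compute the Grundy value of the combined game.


By the Sprague-Grundy theorem, the Grundy value of a sum of games is the XOR of individual Grundy values.
octal game heap: Grundy value = 5. Running XOR: 0 XOR 5 = 5
take-away game: Grundy value = 53. Running XOR: 5 XOR 53 = 48
Nim pile: Grundy value = 13. Running XOR: 48 XOR 13 = 61
Kayles strip: Grundy value = 3. Running XOR: 61 XOR 3 = 62
The combined Grundy value is 62.

62


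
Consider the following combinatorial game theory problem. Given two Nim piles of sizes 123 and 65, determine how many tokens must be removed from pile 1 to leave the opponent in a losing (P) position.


Piles: 123 and 65
Current XOR: 123 XOR 65 = 58 (non-zero, so this is an N-position).
To make the XOR zero, we need to find a move that balances the piles.
For pile 1 (size 123): target = 123 XOR 58 = 65
We reduce pile 1 from 123 to 65.
Tokens removed: 123 - 65 = 58
Verification: 65 XOR 65 = 0

58


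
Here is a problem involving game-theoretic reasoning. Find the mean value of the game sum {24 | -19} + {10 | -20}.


G1 = {24 | -19}, G2 = {10 | -20}
Each is a switch {a | b} with numbers a > b; its mean value is (a + b)/2, and mean value is additive over game sums: m(G1 + G2) = m(G1) + m(G2).
Mean of G1 = (24 + (-19))/2 = 5/2 = 5/2
Mean of G2 = (10 + (-20))/2 = -10/2 = -5
Mean of G1 + G2 = 5/2 + -5 = -5/2

-5/2


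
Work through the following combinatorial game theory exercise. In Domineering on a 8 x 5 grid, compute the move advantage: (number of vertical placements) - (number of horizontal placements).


Board is 8 x 5 (rows x cols).
Left (vertical) placements: (rows-1) * cols = 7 * 5 = 35
Right (horizontal) placements: rows * (cols-1) = 8 * 4 = 32
Advantage = Left - Right = 35 - 32 = 3

3


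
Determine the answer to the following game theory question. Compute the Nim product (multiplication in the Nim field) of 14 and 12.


Nim multiplication is bilinear over XOR: (u XOR v) * w = (u*w) XOR (v*w).
So we split each operand into its bit components and XOR the pairwise Nim products.
14 = 2 + 4 + 8 (as XOR of powers of 2).
12 = 4 + 8 (as XOR of powers of 2).
Using the standard Nim-product table on single bits:
  2*2 = 3,   2*4 = 8,   2*8 = 12,
  4*4 = 6,   4*8 = 11,  8*8 = 13,
and  1*x = x (identity), k*l = l*k (commutative).
Pairwise Nim products:
  2 * 4 = 8
  2 * 8 = 12
  4 * 4 = 6
  4 * 8 = 11
  8 * 4 = 11
  8 * 8 = 13
XOR them: 8 XOR 12 XOR 6 XOR 11 XOR 11 XOR 13 = 15.
Result: 14 * 12 = 15 (in Nim).

15


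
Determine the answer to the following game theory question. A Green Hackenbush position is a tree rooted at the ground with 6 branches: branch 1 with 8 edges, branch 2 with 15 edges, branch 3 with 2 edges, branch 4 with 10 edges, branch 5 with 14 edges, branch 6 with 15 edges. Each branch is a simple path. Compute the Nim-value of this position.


The tree has 6 branches from the ground vertex.
In Green Hackenbush, the Nim-value of a simple path of length k is k.
Branch 1: length 8, Nim-value = 8
Branch 2: length 15, Nim-value = 15
Branch 3: length 2, Nim-value = 2
Branch 4: length 10, Nim-value = 10
Branch 5: length 14, Nim-value = 14
Branch 6: length 15, Nim-value = 15
Total Nim-value = XOR of all branch values:
0 XOR 8 = 8
8 XOR 15 = 7
7 XOR 2 = 5
5 XOR 10 = 15
15 XOR 14 = 1
1 XOR 15 = 14
Nim-value of the tree = 14

14


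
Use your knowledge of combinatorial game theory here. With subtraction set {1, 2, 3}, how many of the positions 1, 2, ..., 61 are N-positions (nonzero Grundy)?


Subtraction set S = {1, 2, 3}, so G(n) = n mod 4.
G(n) = 0 when n is a multiple of 4.
Multiples of 4 in [1, 61]: 15
N-positions (nonzero Grundy) = 61 - 15 = 46

46


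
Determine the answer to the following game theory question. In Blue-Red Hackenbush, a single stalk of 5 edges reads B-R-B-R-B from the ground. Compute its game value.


Edges (from ground): B-R-B-R-B
By Berlekamp's sign-expansion rule, a Blue-Red Hackenbush stalk has the value of the surreal number whose sign sequence is the edge sequence with B -> + and R -> -.
Sign sequence: +-+-+
Trace the sign expansion in the surreal number tree, starting from 0:
Edge 1: B (sign +) -> bounds (0, +inf), value = 1
Edge 2: R (sign -) -> bounds (0, 1), value = 1/2
Edge 3: B (sign +) -> bounds (1/2, 1), value = 3/4
Edge 4: R (sign -) -> bounds (1/2, 3/4), value = 5/8
Edge 5: B (sign +) -> bounds (5/8, 3/4), value = 11/16
Game value = 11/16

11/16


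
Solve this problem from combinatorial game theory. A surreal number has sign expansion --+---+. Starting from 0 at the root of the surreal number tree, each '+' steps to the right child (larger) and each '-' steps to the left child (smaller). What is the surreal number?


Sign expansion: --+---+
Rule: track bounds (lo, hi), initially (-inf, +inf). On '+', the current value becomes lo and we move to the simplest number in (value, hi): value + 1 if hi = +inf, otherwise the midpoint (value + hi)/2. On '-', the current value becomes hi and we move to value - 1 if lo = -inf, otherwise the midpoint (lo + value)/2.
Start at 0.
Step 1: sign = -, move left. Bounds: (-inf, 0). Value = -1
Step 2: sign = -, move left. Bounds: (-inf, -1). Value = -2
Step 3: sign = +, move right. Bounds: (-2, -1). Value = -3/2
Step 4: sign = -, move left. Bounds: (-2, -3/2). Value = -7/4
Step 5: sign = -, move left. Bounds: (-2, -7/4). Value = -15/8
Step 6: sign = -, move left. Bounds: (-2, -15/8). Value = -31/16
Step 7: sign = +, move right. Bounds: (-31/16, -15/8). Value = -61/32
The surreal number with sign expansion --+---+ is -61/32.

-61/32


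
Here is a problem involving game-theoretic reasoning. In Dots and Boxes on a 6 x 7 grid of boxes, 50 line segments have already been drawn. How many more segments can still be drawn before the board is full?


Grid: 6 x 7 boxes, i.e. 7 rows and 8 columns of dots.
Horizontal edges: (rows + 1) * cols = 7 * 7 = 49
Vertical edges: rows * (cols + 1) = 6 * 8 = 48
Total edges: 49 + 48 = 97
Edges drawn: 50
Remaining: 97 - 50 = 47

47


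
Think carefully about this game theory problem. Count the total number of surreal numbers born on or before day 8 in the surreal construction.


Day 0: {|} = 0 is born. Count = 1.
Day n: the number of surreal numbers born by day n is 2^(n+1) - 1.
By day 0: 2^1 - 1 = 1
By day 1: 2^2 - 1 = 3
By day 2: 2^3 - 1 = 7
By day 3: 2^4 - 1 = 15
By day 4: 2^5 - 1 = 31
By day 5: 2^6 - 1 = 63
By day 6: 2^7 - 1 = 127
By day 7: 2^8 - 1 = 255
By day 8: 2^9 - 1 = 511
By day 8: 511 surreal numbers.

511


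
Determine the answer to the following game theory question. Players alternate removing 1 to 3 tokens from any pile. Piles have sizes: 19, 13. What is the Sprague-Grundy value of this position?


Subtraction set: {1, 2, 3}
For this subtraction set, G(n) = n mod 4 (period = max + 1 = 4).
Pile 1 (size 19): G(19) = 19 mod 4 = 3
Pile 2 (size 13): G(13) = 13 mod 4 = 1
Total Grundy value = XOR of all: 3 XOR 1 = 2

2


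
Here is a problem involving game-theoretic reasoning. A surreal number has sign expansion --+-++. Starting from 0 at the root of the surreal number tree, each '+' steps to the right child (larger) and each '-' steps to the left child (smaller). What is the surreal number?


Sign expansion: --+-++
Rule: track bounds (lo, hi), initially (-inf, +inf). On '+', the current value becomes lo and we move to the simplest number in (value, hi): value + 1 if hi = +inf, otherwise the midpoint (value + hi)/2. On '-', the current value becomes hi and we move to value - 1 if lo = -inf, otherwise the midpoint (lo + value)/2.
Start at 0.
Step 1: sign = -, move left. Bounds: (-inf, 0). Value = -1
Step 2: sign = -, move left. Bounds: (-inf, -1). Value = -2
Step 3: sign = +, move right. Bounds: (-2, -1). Value = -3/2
Step 4: sign = -, move left. Bounds: (-2, -3/2). Value = -7/4
Step 5: sign = +, move right. Bounds: (-7/4, -3/2). Value = -13/8
Step 6: sign = +, move right. Bounds: (-13/8, -3/2). Value = -25/16
The surreal number with sign expansion --+-++ is -25/16.

-25/16


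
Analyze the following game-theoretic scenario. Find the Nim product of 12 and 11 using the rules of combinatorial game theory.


Nim multiplication is bilinear over XOR: (u XOR v) * w = (u*w) XOR (v*w).
So we split each operand into its bit components and XOR the pairwise Nim products.
12 = 4 + 8 (as XOR of powers of 2).
11 = 1 + 2 + 8 (as XOR of powers of 2).
Using the standard Nim-product table on single bits:
  2*2 = 3,   2*4 = 8,   2*8 = 12,
  4*4 = 6,   4*8 = 11,  8*8 = 13,
and  1*x = x (identity), k*l = l*k (commutative).
Pairwise Nim products:
  4 * 1 = 4
  4 * 2 = 8
  4 * 8 = 11
  8 * 1 = 8
  8 * 2 = 12
  8 * 8 = 13
XOR them: 4 XOR 8 XOR 11 XOR 8 XOR 12 XOR 13 = 14.
Result: 12 * 11 = 14 (in Nim).

14


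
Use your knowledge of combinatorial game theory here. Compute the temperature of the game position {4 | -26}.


The game is {4 | -26}, a switch {a | b} with numbers a > b.
Cooling {a | b} by t gives {a - t | b + t}, which stops being hot when a - t = b + t, i.e. at t = (a - b)/2. So the temperature of a switch is (a - b)/2.
Temperature = (Left option - Right option) / 2
= (4 - (-26)) / 2
= 30 / 2
= 15

15


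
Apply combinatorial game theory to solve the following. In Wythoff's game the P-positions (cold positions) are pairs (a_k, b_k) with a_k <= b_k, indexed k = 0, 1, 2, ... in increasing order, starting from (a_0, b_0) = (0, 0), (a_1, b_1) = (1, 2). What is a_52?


By Wythoff's theorem, a_k = floor(k * phi) and b_k = floor(k * phi^2) = a_k + k, where phi = (1 + sqrt(5))/2 is the golden ratio.
phi = (1 + sqrt(5))/2 = 1.618034
k = 52
k * phi = 52 * 1.618034 = 84.137767
a_52 = floor(k * phi) = 84

84


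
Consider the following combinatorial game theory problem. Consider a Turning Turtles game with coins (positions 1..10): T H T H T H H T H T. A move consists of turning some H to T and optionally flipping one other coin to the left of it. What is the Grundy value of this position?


Coins: T H T H T H H T H T
Key fact: a single head at position k behaves exactly like a Nim heap of size k (turning it to T and optionally flipping a coin at j < k corresponds to moving the heap from k to j, or to 0), and heads combine as a disjunctive sum (two heads at the same place would cancel, matching j XOR j = 0). So the Nim-value is the XOR of the 1-indexed positions of the heads.
Face-up positions (1-indexed): [2, 4, 6, 7, 9]
XOR 0 with 2: 0 XOR 2 = 2
XOR 2 with 4: 2 XOR 4 = 6
XOR 6 with 6: 6 XOR 6 = 0
XOR 0 with 7: 0 XOR 7 = 7
XOR 7 with 9: 7 XOR 9 = 14
Nim-value = 14

14


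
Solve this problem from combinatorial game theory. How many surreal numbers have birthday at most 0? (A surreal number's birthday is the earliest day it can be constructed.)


Day 0: {|} = 0 is born. Count = 1.
Day n: the number of surreal numbers born by day n is 2^(n+1) - 1.
By day 0: 2^1 - 1 = 1
By day 0: 1 surreal numbers.

1


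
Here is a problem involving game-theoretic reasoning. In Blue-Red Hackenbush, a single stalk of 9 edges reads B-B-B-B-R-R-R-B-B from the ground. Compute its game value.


Edges (from ground): B-B-B-B-R-R-R-B-B
By Berlekamp's sign-expansion rule, a Blue-Red Hackenbush stalk has the value of the surreal number whose sign sequence is the edge sequence with B -> + and R -> -.
Sign sequence: ++++---++
Trace the sign expansion in the surreal number tree, starting from 0:
Edge 1: B (sign +) -> bounds (0, +inf), value = 1
Edge 2: B (sign +) -> bounds (1, +inf), value = 2
Edge 3: B (sign +) -> bounds (2, +inf), value = 3
Edge 4: B (sign +) -> bounds (3, +inf), value = 4
Edge 5: R (sign -) -> bounds (3, 4), value = 7/2
Edge 6: R (sign -) -> bounds (3, 7/2), value = 13/4
Edge 7: R (sign -) -> bounds (3, 13/4), value = 25/8
Edge 8: B (sign +) -> bounds (25/8, 13/4), value = 51/16
Edge 9: B (sign +) -> bounds (51/16, 13/4), value = 103/32
Game value = 103/32

103/32


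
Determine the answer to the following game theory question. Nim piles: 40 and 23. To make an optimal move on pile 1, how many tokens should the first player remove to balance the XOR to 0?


Piles: 40 and 23
Current XOR: 40 XOR 23 = 63 (non-zero, so this is an N-position).
To make the XOR zero, we need to find a move that balances the piles.
For pile 1 (size 40): target = 40 XOR 63 = 23
We reduce pile 1 from 40 to 23.
Tokens removed: 40 - 23 = 17
Verification: 23 XOR 23 = 0

17


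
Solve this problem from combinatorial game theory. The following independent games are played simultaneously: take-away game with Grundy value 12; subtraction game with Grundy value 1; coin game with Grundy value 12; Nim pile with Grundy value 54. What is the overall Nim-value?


By the Sprague-Grundy theorem, the Grundy value of a sum of games is the XOR of individual Grundy values.
take-away game: Grundy value = 12. Running XOR: 0 XOR 12 = 12
subtraction game: Grundy value = 1. Running XOR: 12 XOR 1 = 13
coin game: Grundy value = 12. Running XOR: 13 XOR 12 = 1
Nim pile: Grundy value = 54. Running XOR: 1 XOR 54 = 55
The combined Grundy value is 55.

55


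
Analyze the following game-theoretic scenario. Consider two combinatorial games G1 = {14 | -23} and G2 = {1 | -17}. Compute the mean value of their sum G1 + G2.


G1 = {14 | -23}, G2 = {1 | -17}
Each is a switch {a | b} with numbers a > b; its mean value is (a + b)/2, and mean value is additive over game sums: m(G1 + G2) = m(G1) + m(G2).
Mean of G1 = (14 + (-23))/2 = -9/2 = -9/2
Mean of G2 = (1 + (-17))/2 = -16/2 = -8
Mean of G1 + G2 = -9/2 + -8 = -25/2

-25/2


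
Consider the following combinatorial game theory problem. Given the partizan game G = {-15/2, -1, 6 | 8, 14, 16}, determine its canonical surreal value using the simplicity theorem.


Left options: {-15/2, -1, 6}, max = 6
Right options: {8, 14, 16}, min = 8
All options are numbers and max(Left) < min(Right), so by the simplicity theorem the value is the simplest (earliest-born) number strictly between 6 and 8.
The only integer strictly between 6 and 8 is 7.
No non-integer in the interval can be simpler: if x is a non-integer in the interval, then floor(x) or ceil(x) also lies in the interval (the interval contains an integer), and both are proper prefixes of x's sign expansion, i.e. born earlier. So the game value is 7.
Game value = 7

7


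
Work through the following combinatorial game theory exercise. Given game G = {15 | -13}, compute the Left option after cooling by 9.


Original game: {15 | -13} (a switch {a | b} with a > b).
Cooling by t (for t below the temperature (a - b)/2 = 14) taxes each move by t: {a | b} cooled by t is {a - t | b + t}.
Cooling amount: t = 9
Cooled Left option: 15 - 9 = 6
Cooled Right option: -13 + 9 = -4
Cooled game: {6 | -4}
Left option = 6

6


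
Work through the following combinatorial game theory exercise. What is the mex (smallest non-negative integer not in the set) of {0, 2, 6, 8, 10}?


Set = {0, 2, 6, 8, 10}
0 is in the set.
1 is NOT in the set. This is the mex.
mex = 1

1


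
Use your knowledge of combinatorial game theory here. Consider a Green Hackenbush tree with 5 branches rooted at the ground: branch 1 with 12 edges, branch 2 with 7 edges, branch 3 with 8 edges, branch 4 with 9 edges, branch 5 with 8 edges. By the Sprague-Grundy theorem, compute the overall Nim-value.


The tree has 5 branches from the ground vertex.
In Green Hackenbush, the Nim-value of a simple path of length k is k.
Branch 1: length 12, Nim-value = 12
Branch 2: length 7, Nim-value = 7
Branch 3: length 8, Nim-value = 8
Branch 4: length 9, Nim-value = 9
Branch 5: length 8, Nim-value = 8
Total Nim-value = XOR of all branch values:
0 XOR 12 = 12
12 XOR 7 = 11
11 XOR 8 = 3
3 XOR 9 = 10
10 XOR 8 = 2
Nim-value of the tree = 2

2


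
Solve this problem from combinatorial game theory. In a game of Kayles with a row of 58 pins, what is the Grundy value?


Kayles: a move removes 1 or 2 adjacent pins from a contiguous row.
Removing pins from a row of k leaves two independent rows (a, b) with a + b = k - 1 (one pin) or a + b = k - 2 (two pins); an end removal gives a = 0.
By Sprague-Grundy, G(k) = mex{ G(a) XOR G(b) } over all these splits. G(0) = 0.
G(1): splits (0,0):0^0=0 -> mex({0}) = 1
G(2): splits (0,1):0^1=1 (0,0):0^0=0 -> mex({0, 1}) = 2
G(3): splits (0,2):0^2=2 (1,1):1^1=0 (0,1):0^1=1 -> mex({0, 1, 2}) = 3
G(4): splits (0,3):0^3=3 (1,2):1^2=3 (0,2):0^2=2 (1,1):1^1=0 -> mex({0, 2, 3}) = 1
G(5): splits (0,4):0^1=1 (1,3):1^3=2 (2,2):2^2=0 (0,3):0^3=3 (1,2):1^2=3 -> mex({0, 1, 2, 3}) = 4
G(6) = mex({0, 1, 2, 4}) = 3
G(7) = mex({0, 1, 3, 4, 5}) = 2
G(8) = mex({0, 2, 3, 5, 6}) = 1
G(9) = mex({0, 1, 2, 3, 6, 7}) = 4
G(10) = mex({0, 1, 3, 4, 5, 7}) = 2
G(11) = mex({0, 1, 2, 3, 4, 5}) = 6
G(12) = mex({0, 1, 2, 3, 5, 6, 7}) = 4
G(13) = mex({0, 2, 3, 4, 6, 7}) = 1
G(14) = mex({0, 1, 4, 5, 6, 7}) = 2
G(15) = mex({0, 1, 2, 3, 4, 5, 6}) = 7
G(16) = mex({0, 2, 3, 5, 6, 7}) = 1
G(17) = mex({0, 1, 2, 3, 5, 6, 7}) = 4
G(18) = mex({0, 1, 2, 4, 5, 6}) = 3
G(19) = mex({0, 1, 3, 4, 5, 7}) = 2
G(20) = mex({0, 2, 3, 4, 5, 6, 7}) = 1
G(21) = mex({0, 1, 2, 3, 5, 6, 7}) = 4
G(22) = mex({0, 1, 2, 3, 4, 5, 7}) = 6
G(23) = mex({0, 1, 2, 3, 4, 5, 6}) = 7
G(24) = mex({0, 1, 2, 3, 5, 6, 7}) = 4
G(25) = mex({0, 2, 3, 4, 6, 7}) = 1
G(26) = mex({0, 1, 3, 4, 5, 6, 7}) = 2
G(27) = mex({0, 1, 2, 3, 4, 5, 6, 7}) = 8
G(28) = mex({0, 1, 2, 3, 4, 6, 7, 8}) = 5
G(29) = mex({0, 1, 2, 3, 5, 6, 7, 8, 9}) = 4
G(30) = mex({0, 1, 2, 3, 4, 5, 6, 9, 10}) = 7
G(31) = mex({0, 1, 3, 4, 5, 7, 10, 11}) = 2
G(32) = mex({0, 2, 3, 4, 5, 6, 7, 9, 11}) = 1
G(33) = mex({0, 1, 2, 3, 4, 5, 6, 7, 9, 12}) = 8
G(34) = mex({0, 1, 2, 3, 4, 5, 7, 8, 11, 12}) = 6
G(35) = mex({0, 1, 2, 3, 4, 5, 6, 8, 9, 10, 11}) = 7
G(36) = mex({0, 1, 2, 3, 5, 6, 7, 9, 10}) = 4
G(37) = mex({0, 2, 3, 4, 6, 7, 9, 10, 11, 12}) = 1
G(38) = mex({0, 1, 3, 4, 5, 6, 7, 9, 10, 11, 12}) = 2
G(39) = mex({0, 1, 2, 4, 5, 6, 7, 9, 10, 12, 14}) = 3
G(40) = mex({0, 2, 3, 4, 6, 7, 11, 12, 14}) = 1
G(41) = mex({0, 1, 2, 3, 5, 6, 7, 9, 10, 11, 12}) = 4
G(42) = mex({0, 1, 2, 3, 4, 5, 6, 9, 10}) = 7
G(43) = mex({0, 1, 3, 4, 5, 7, 9, 10, 12, 15}) = 2
G(44) = mex({0, 2, 3, 4, 5, 6, 7, 9, 10, 12, 15}) = 1
G(45) = mex({0, 1, 2, 3, 4, 5, 6, 7, 9, 10, 12, 14}) = 8
G(46) = mex({0, 1, 3, 4, 5, 7, 8, 11, 12, 14}) = 2
G(47) = mex({0, 1, 2, 3, 4, 5, 6, 8, 9, 10, 11, 12}) = 7
G(48) = mex({0, 1, 2, 3, 5, 6, 7, 9, 10}) = 4
G(49) = mex({0, 2, 3, 4, 6, 7, 9, 10, 11, 12, 15}) = 1
G(50) = mex({0, 1, 4, 5, 6, 7, 9, 11, 12, 14, 15}) = 2
G(51) = mex({0, 1, 2, 3, 4, 5, 6, 7, 9, 12, 14, 15}) = 8
G(52) = mex({0, 2, 3, 4, 5, 6, 7, 8, 11, 12, 15}) = 1
G(53) = mex({0, 1, 2, 3, 5, 6, 7, 8, 9, 10, 11, 12}) = 4
G(54) = mex({0, 1, 2, 3, 4, 5, 6, 9, 10}) = 7
G(55) = mex({0, 1, 3, 4, 5, 7, 9, 10, 11, 12}) = 2
G(56) = mex({0, 2, 3, 4, 5, 6, 7, 9, 10, 11, 12, 13, 14}) = 1
G(57) = mex({0, 1, 2, 3, 5, 6, 7, 9, 10, 12, 13, 14, 15}) = 4
G(58) = mex({0, 1, 3, 4, 5, 7, 11, 12, 14, 15}) = 2
Therefore G(58) = 2.

2


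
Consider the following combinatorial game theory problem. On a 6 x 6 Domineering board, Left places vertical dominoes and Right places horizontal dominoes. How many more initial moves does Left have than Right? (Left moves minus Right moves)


Board is 6 x 6 (rows x cols).
Left (vertical) placements: (rows-1) * cols = 5 * 6 = 30
Right (horizontal) placements: rows * (cols-1) = 6 * 5 = 30
Advantage = Left - Right = 30 - 30 = 0

0


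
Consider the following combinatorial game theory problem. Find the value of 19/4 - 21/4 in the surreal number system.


x = 19/4, y = 21/4
Converting to common denominator: 4
x = 19/4, y = 21/4
x - y = 19/4 - 21/4 = -1/2

-1/2


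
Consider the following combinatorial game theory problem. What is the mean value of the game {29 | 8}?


Game = {29 | 8}, a switch {a | b} with numbers a > b.
Its thermograph has left wall a - t and right wall b + t, which meet at t = (a - b)/2, where both equal (a + b)/2. So the mast (mean value) is at (a + b)/2.
Mean = (29 + (8))/2 = 37/2 = 37/2

37/2


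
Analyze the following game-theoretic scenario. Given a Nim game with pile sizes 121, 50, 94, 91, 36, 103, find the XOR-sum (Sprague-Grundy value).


We need the XOR (exclusive or) of all pile sizes.
After XOR-ing pile 1 (size 121): 0 XOR 121 = 121
After XOR-ing pile 2 (size 50): 121 XOR 50 = 75
After XOR-ing pile 3 (size 94): 75 XOR 94 = 21
After XOR-ing pile 4 (size 91): 21 XOR 91 = 78
After XOR-ing pile 5 (size 36): 78 XOR 36 = 106
After XOR-ing pile 6 (size 103): 106 XOR 103 = 13
The Nim-value of this position is 13.

13


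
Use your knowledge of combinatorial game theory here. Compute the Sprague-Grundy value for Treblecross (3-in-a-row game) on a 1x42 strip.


Treblecross: place X on empty cells; 3-in-a-row wins.
Playing within two cells of an existing X lets the opponent win at once, so sensible play treats the cells i-2..i+2 around each X as dead. The player left with no safe cell loses, so this is a normal-play take-away game on strips of safe cells.
Placing X at cell i (0-indexed) of a strip of k safe cells leaves independent strips of sizes max(0, i-2) and max(0, k-i-3). Hence G(k) = mex{ G(max(0,i-2)) XOR G(max(0,k-i-3)) : 0 <= i < k }, with G(0) = 0.
G(1): splits (0,0):0^0=0 -> mex({0}) = 1
G(2): splits (0,0):0^0=0 -> mex({0}) = 1
G(3): splits (0,0):0^0=0 -> mex({0}) = 1
G(4): splits (0,1):0^1=1 (0,0):0^0=0 -> mex({0, 1}) = 2
G(5): splits (0,2):0^1=1 (0,1):0^1=1 (0,0):0^0=0 -> mex({0, 1}) = 2
G(6) = mex({1}) = 0
G(7) = mex({0, 1, 2}) = 3
G(8) = mex({0, 1, 2}) = 3
G(9) = mex({0, 2}) = 1
G(10) = mex({0, 2, 3}) = 1
G(11) = mex({0, 3}) = 1
G(12) = mex({1, 3}) = 0
G(13) = mex({0, 1, 2, 3}) = 4
G(14) = mex({0, 1, 2}) = 3
G(15) = mex({0, 1, 2}) = 3
G(16) = mex({0, 1, 2, 4}) = 3
G(17) = mex({0, 1, 3, 4}) = 2
G(18) = mex({0, 1, 3, 4}) = 2
G(19) = mex({0, 1, 3, 5}) = 2
G(20) = mex({0, 1, 2, 3, 5}) = 4
G(21) = mex({0, 1, 2, 3, 5}) = 4
G(22) = mex({1, 2, 6}) = 0
G(23) = mex({0, 1, 2, 3, 4, 6}) = 5
G(24) = mex({0, 1, 2, 3, 4}) = 5
G(25) = mex({0, 1, 3, 4, 7}) = 2
G(26) = mex({0, 1, 3, 4, 5, 7}) = 2
G(27) = mex({0, 1, 3, 5}) = 2
G(28) = mex({0, 1, 2, 5}) = 3
G(29) = mex({0, 1, 2, 4, 5, 6}) = 3
G(30) = mex({1, 2, 4, 6}) = 0
G(31) = mex({0, 1, 2, 3, 4, 6}) = 5
G(32) = mex({1, 2, 3, 4, 7}) = 0
G(33) = mex({0, 3, 7}) = 1
G(34) = mex({0, 2, 3, 5, 7}) = 1
G(35) = mex({0, 2, 3, 5, 6}) = 1
G(36) = mex({0, 1, 2, 5, 6}) = 3
G(37) = mex({0, 1, 2, 4, 5, 6}) = 3
G(38) = mex({0, 1, 2, 4}) = 3
G(39) = mex({0, 1, 2, 3, 4, 7}) = 5
G(40) = mex({0, 1, 2, 3, 4, 5, 7}) = 6
G(41) = mex({0, 1, 2, 3, 5, 7}) = 4
G(42) = mex({0, 1, 2, 3, 5, 6, 7}) = 4
Therefore G(42) = 4.

4


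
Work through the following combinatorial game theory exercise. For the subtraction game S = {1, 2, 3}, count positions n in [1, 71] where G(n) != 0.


Subtraction set S = {1, 2, 3}, so G(n) = n mod 4.
G(n) = 0 when n is a multiple of 4.
Multiples of 4 in [1, 71]: 17
N-positions (nonzero Grundy) = 71 - 17 = 54

54


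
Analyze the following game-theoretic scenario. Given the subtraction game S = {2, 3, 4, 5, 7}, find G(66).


The subtraction set is S = {2, 3, 4, 5, 7}.
G(k) = mex{ G(k - s) : s in S, s <= k }. We compute iteratively: G(0) = 0.
G(1) = mex({}) = 0
G(2) = mex({0}) = 1
G(3) = mex({0}) = 1
G(4) = mex({0, 1}) = 2
G(5) = mex({0, 1}) = 2
G(6) = mex({0, 1, 2}) = 3
G(7) = mex({0, 1, 2}) = 3
G(8) = mex({0, 1, 2, 3}) = 4
G(9) = mex({1, 2, 3}) = 0
G(10) = mex({1, 2, 3, 4}) = 0
G(11) = mex({0, 2, 3, 4}) = 1
G(12) = mex({0, 2, 3, 4}) = 1
G(13) = mex({0, 1, 3, 4}) = 2
G(14) = mex({0, 1, 3}) = 2
G(15) = mex({0, 1, 2, 4}) = 3
Observe that G(9)..G(15) = 0, 0, 1, 1, 2, 2, 3 repeats G(0)..G(6) = 0, 0, 1, 1, 2, 2, 3.
For k >= max(S) = 7, G(k) is determined by the previous 7 values G(k-7)..G(k-1); a window of 7 consecutive values has recurred shifted by 9, so by induction G(k + 9) = G(k) for all k >= 0: the sequence is periodic from the start with period 9.
One period: G(0..8) = 0, 0, 1, 1, 2, 2, 3, 3, 4.
66 mod 9 = 3, so G(66) = G(3) = 1.

1


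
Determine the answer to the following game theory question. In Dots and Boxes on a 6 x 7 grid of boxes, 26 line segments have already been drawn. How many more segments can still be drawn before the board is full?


Grid: 6 x 7 boxes, i.e. 7 rows and 8 columns of dots.
Horizontal edges: (rows + 1) * cols = 7 * 7 = 49
Vertical edges: rows * (cols + 1) = 6 * 8 = 48
Total edges: 49 + 48 = 97
Edges drawn: 26
Remaining: 97 - 26 = 71

71


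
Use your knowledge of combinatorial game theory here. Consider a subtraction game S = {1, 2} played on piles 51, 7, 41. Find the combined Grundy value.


Subtraction set: {1, 2}
For this subtraction set, G(n) = n mod 3 (period = max + 1 = 3).
Pile 1 (size 51): G(51) = 51 mod 3 = 0
Pile 2 (size 7): G(7) = 7 mod 3 = 1
Pile 3 (size 41): G(41) = 41 mod 3 = 2
Total Grundy value = XOR of all: 0 XOR 1 XOR 2 = 3

3


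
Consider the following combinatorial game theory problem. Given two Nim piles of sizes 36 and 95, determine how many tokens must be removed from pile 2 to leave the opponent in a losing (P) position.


Piles: 36 and 95
Current XOR: 36 XOR 95 = 123 (non-zero, so this is an N-position).
To make the XOR zero, we need to find a move that balances the piles.
For pile 2 (size 95): target = 95 XOR 123 = 36
We reduce pile 2 from 95 to 36.
Tokens removed: 95 - 36 = 59
Verification: 36 XOR 36 = 0

59


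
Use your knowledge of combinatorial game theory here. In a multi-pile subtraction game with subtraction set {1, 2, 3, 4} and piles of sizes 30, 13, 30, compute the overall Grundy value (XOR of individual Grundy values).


Subtraction set: {1, 2, 3, 4}
For this subtraction set, G(n) = n mod 5 (period = max + 1 = 5).
Pile 1 (size 30): G(30) = 30 mod 5 = 0
Pile 2 (size 13): G(13) = 13 mod 5 = 3
Pile 3 (size 30): G(30) = 30 mod 5 = 0
Total Grundy value = XOR of all: 0 XOR 3 XOR 0 = 3

3


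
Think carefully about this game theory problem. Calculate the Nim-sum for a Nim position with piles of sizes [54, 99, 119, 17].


We need the XOR (exclusive or) of all pile sizes.
After XOR-ing pile 1 (size 54): 0 XOR 54 = 54
After XOR-ing pile 2 (size 99): 54 XOR 99 = 85
After XOR-ing pile 3 (size 119): 85 XOR 119 = 34
After XOR-ing pile 4 (size 17): 34 XOR 17 = 51
The Nim-value of this position is 51.

51


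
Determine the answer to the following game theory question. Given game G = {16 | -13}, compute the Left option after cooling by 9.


Original game: {16 | -13} (a switch {a | b} with a > b).
Cooling by t (for t below the temperature (a - b)/2 = 29/2) taxes each move by t: {a | b} cooled by t is {a - t | b + t}.
Cooling amount: t = 9
Cooled Left option: 16 - 9 = 7
Cooled Right option: -13 + 9 = -4
Cooled game: {7 | -4}
Left option = 7

7


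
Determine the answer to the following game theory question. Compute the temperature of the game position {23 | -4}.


The game is {23 | -4}, a switch {a | b} with numbers a > b.
Cooling {a | b} by t gives {a - t | b + t}, which stops being hot when a - t = b + t, i.e. at t = (a - b)/2. So the temperature of a switch is (a - b)/2.
Temperature = (Left option - Right option) / 2
= (23 - (-4)) / 2
= 27 / 2
= 27/2

27/2


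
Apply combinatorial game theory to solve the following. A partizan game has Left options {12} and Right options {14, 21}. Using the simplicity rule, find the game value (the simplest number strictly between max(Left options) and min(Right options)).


Left options: {12}, max = 12
Right options: {14, 21}, min = 14
All options are numbers and max(Left) < min(Right), so by the simplicity theorem the value is the simplest (earliest-born) number strictly between 12 and 14.
The only integer strictly between 12 and 14 is 13.
No non-integer in the interval can be simpler: if x is a non-integer in the interval, then floor(x) or ceil(x) also lies in the interval (the interval contains an integer), and both are proper prefixes of x's sign expansion, i.e. born earlier. So the game value is 13.
Game value = 13

13


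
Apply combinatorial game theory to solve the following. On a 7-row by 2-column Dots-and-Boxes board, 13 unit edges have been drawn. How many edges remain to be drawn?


Grid: 7 x 2 boxes, i.e. 8 rows and 3 columns of dots.
Horizontal edges: (rows + 1) * cols = 8 * 2 = 16
Vertical edges: rows * (cols + 1) = 7 * 3 = 21
Total edges: 16 + 21 = 37
Edges drawn: 13
Remaining: 37 - 13 = 24

24


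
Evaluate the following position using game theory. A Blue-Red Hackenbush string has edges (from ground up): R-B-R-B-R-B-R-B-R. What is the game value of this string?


Edges (from ground): R-B-R-B-R-B-R-B-R
By Berlekamp's sign-expansion rule, a Blue-Red Hackenbush stalk has the value of the surreal number whose sign sequence is the edge sequence with B -> + and R -> -.
Sign sequence: -+-+-+-+-
Trace the sign expansion in the surreal number tree, starting from 0:
Edge 1: R (sign -) -> bounds (-inf, 0), value = -1
Edge 2: B (sign +) -> bounds (-1, 0), value = -1/2
Edge 3: R (sign -) -> bounds (-1, -1/2), value = -3/4
Edge 4: B (sign +) -> bounds (-3/4, -1/2), value = -5/8
Edge 5: R (sign -) -> bounds (-3/4, -5/8), value = -11/16
Edge 6: B (sign +) -> bounds (-11/16, -5/8), value = -21/32
Edge 7: R (sign -) -> bounds (-11/16, -21/32), value = -43/64
Edge 8: B (sign +) -> bounds (-43/64, -21/32), value = -85/128
Edge 9: R (sign -) -> bounds (-43/64, -85/128), value = -171/256
Game value = -171/256

-171/256


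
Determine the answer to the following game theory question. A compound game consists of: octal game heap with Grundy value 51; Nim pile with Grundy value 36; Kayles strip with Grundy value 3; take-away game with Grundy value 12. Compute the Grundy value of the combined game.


By the Sprague-Grundy theorem, the Grundy value of a sum of games is the XOR of individual Grundy values.
octal game heap: Grundy value = 51. Running XOR: 0 XOR 51 = 51
Nim pile: Grundy value = 36. Running XOR: 51 XOR 36 = 23
Kayles strip: Grundy value = 3. Running XOR: 23 XOR 3 = 20
take-away game: Grundy value = 12. Running XOR: 20 XOR 12 = 24
The combined Grundy value is 24.

24


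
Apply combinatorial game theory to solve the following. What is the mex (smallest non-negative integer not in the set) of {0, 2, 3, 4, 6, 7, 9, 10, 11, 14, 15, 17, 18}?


Set = {0, 2, 3, 4, 6, 7, 9, 10, 11, 14, 15, 17, 18}
0 is in the set.
1 is NOT in the set. This is the mex.
mex = 1

1


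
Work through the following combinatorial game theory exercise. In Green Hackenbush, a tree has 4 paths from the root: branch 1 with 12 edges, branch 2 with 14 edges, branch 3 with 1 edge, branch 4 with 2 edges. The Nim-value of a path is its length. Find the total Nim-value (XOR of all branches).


The tree has 4 branches from the ground vertex.
In Green Hackenbush, the Nim-value of a simple path of length k is k.
Branch 1: length 12, Nim-value = 12
Branch 2: length 14, Nim-value = 14
Branch 3: length 1, Nim-value = 1
Branch 4: length 2, Nim-value = 2
Total Nim-value = XOR of all branch values:
0 XOR 12 = 12
12 XOR 14 = 2
2 XOR 1 = 3
3 XOR 2 = 1
Nim-value of the tree = 1

1


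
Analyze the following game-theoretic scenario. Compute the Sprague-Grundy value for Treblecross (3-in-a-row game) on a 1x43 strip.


Treblecross: place X on empty cells; 3-in-a-row wins.
Playing within two cells of an existing X lets the opponent win at once, so sensible play treats the cells i-2..i+2 around each X as dead. The player left with no safe cell loses, so this is a normal-play take-away game on strips of safe cells.
Placing X at cell i (0-indexed) of a strip of k safe cells leaves independent strips of sizes max(0, i-2) and max(0, k-i-3). Hence G(k) = mex{ G(max(0,i-2)) XOR G(max(0,k-i-3)) : 0 <= i < k }, with G(0) = 0.
G(1): splits (0,0):0^0=0 -> mex({0}) = 1
G(2): splits (0,0):0^0=0 -> mex({0}) = 1
G(3): splits (0,0):0^0=0 -> mex({0}) = 1
G(4): splits (0,1):0^1=1 (0,0):0^0=0 -> mex({0, 1}) = 2
G(5): splits (0,2):0^1=1 (0,1):0^1=1 (0,0):0^0=0 -> mex({0, 1}) = 2
G(6) = mex({1}) = 0
G(7) = mex({0, 1, 2}) = 3
G(8) = mex({0, 1, 2}) = 3
G(9) = mex({0, 2}) = 1
G(10) = mex({0, 2, 3}) = 1
G(11) = mex({0, 3}) = 1
G(12) = mex({1, 3}) = 0
G(13) = mex({0, 1, 2, 3}) = 4
G(14) = mex({0, 1, 2}) = 3
G(15) = mex({0, 1, 2}) = 3
G(16) = mex({0, 1, 2, 4}) = 3
G(17) = mex({0, 1, 3, 4}) = 2
G(18) = mex({0, 1, 3, 4}) = 2
G(19) = mex({0, 1, 3, 5}) = 2
G(20) = mex({0, 1, 2, 3, 5}) = 4
G(21) = mex({0, 1, 2, 3, 5}) = 4
G(22) = mex({1, 2, 6}) = 0
G(23) = mex({0, 1, 2, 3, 4, 6}) = 5
G(24) = mex({0, 1, 2, 3, 4}) = 5
G(25) = mex({0, 1, 3, 4, 7}) = 2
G(26) = mex({0, 1, 3, 4, 5, 7}) = 2
G(27) = mex({0, 1, 3, 5}) = 2
G(28) = mex({0, 1, 2, 5}) = 3
G(29) = mex({0, 1, 2, 4, 5, 6}) = 3
G(30) = mex({1, 2, 4, 6}) = 0
G(31) = mex({0, 1, 2, 3, 4, 6}) = 5
G(32) = mex({1, 2, 3, 4, 7}) = 0
G(33) = mex({0, 3, 7}) = 1
G(34) = mex({0, 2, 3, 5, 7}) = 1
G(35) = mex({0, 2, 3, 5, 6}) = 1
G(36) = mex({0, 1, 2, 5, 6}) = 3
G(37) = mex({0, 1, 2, 4, 5, 6}) = 3
G(38) = mex({0, 1, 2, 4}) = 3
G(39) = mex({0, 1, 2, 3, 4, 7}) = 5
G(40) = mex({0, 1, 2, 3, 4, 5, 7}) = 6
G(41) = mex({0, 1, 2, 3, 5, 7}) = 4
G(42) = mex({0, 1, 2, 3, 5, 6, 7}) = 4
G(43) = mex({0, 2, 3, 5, 6}) = 1
Therefore G(43) = 1.

1


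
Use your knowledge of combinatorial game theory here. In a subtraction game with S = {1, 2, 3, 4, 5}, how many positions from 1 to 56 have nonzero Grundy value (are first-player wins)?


Subtraction set S = {1, 2, 3, 4, 5}, so G(n) = n mod 6.
G(n) = 0 when n is a multiple of 6.
Multiples of 6 in [1, 56]: 9
N-positions (nonzero Grundy) = 56 - 9 = 47

47


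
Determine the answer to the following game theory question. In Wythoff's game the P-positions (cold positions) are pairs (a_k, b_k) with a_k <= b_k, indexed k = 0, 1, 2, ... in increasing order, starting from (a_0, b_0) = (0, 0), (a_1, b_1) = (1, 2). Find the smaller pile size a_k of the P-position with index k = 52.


By Wythoff's theorem, a_k = floor(k * phi) and b_k = floor(k * phi^2) = a_k + k, where phi = (1 + sqrt(5))/2 is the golden ratio.
phi = (1 + sqrt(5))/2 = 1.618034
k = 52
k * phi = 52 * 1.618034 = 84.137767
a_52 = floor(k * phi) = 84

84


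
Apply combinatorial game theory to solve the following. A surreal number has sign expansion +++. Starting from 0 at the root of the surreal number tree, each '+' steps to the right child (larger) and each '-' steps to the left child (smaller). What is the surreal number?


Sign expansion: +++
Rule: track bounds (lo, hi), initially (-inf, +inf). On '+', the current value becomes lo and we move to the simplest number in (value, hi): value + 1 if hi = +inf, otherwise the midpoint (value + hi)/2. On '-', the current value becomes hi and we move to value - 1 if lo = -inf, otherwise the midpoint (lo + value)/2.
Start at 0.
Step 1: sign = +, move right. Bounds: (0, +inf). Value = 1
Step 2: sign = +, move right. Bounds: (1, +inf). Value = 2
Step 3: sign = +, move right. Bounds: (2, +inf). Value = 3
The surreal number with sign expansion +++ is 3.

3


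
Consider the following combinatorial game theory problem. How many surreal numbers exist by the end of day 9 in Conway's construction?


Day 0: {|} = 0 is born. Count = 1.
Day n: the number of surreal numbers born by day n is 2^(n+1) - 1.
By day 0: 2^1 - 1 = 1
By day 1: 2^2 - 1 = 3
By day 2: 2^3 - 1 = 7
By day 3: 2^4 - 1 = 15
By day 4: 2^5 - 1 = 31
By day 5: 2^6 - 1 = 63
By day 6: 2^7 - 1 = 127
By day 7: 2^8 - 1 = 255
By day 8: 2^9 - 1 = 511
By day 9: 2^10 - 1 = 1023
By day 9: 1023 surreal numbers.

1023


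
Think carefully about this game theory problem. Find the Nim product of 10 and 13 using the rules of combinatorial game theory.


Nim multiplication is bilinear over XOR: (u XOR v) * w = (u*w) XOR (v*w).
So we split each operand into its bit components and XOR the pairwise Nim products.
10 = 2 + 8 (as XOR of powers of 2).
13 = 1 + 4 + 8 (as XOR of powers of 2).
Using the standard Nim-product table on single bits:
  2*2 = 3,   2*4 = 8,   2*8 = 12,
  4*4 = 6,   4*8 = 11,  8*8 = 13,
and  1*x = x (identity), k*l = l*k (commutative).
Pairwise Nim products:
  2 * 1 = 2
  2 * 4 = 8
  2 * 8 = 12
  8 * 1 = 8
  8 * 4 = 11
  8 * 8 = 13
XOR them: 2 XOR 8 XOR 12 XOR 8 XOR 11 XOR 13 = 8.
Result: 10 * 13 = 8 (in Nim).

8
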